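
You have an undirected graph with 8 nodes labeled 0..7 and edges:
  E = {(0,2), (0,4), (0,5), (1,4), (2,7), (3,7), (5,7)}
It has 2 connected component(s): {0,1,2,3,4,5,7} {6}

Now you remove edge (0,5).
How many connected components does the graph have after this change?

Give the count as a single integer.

Initial component count: 2
Remove (0,5): not a bridge. Count unchanged: 2.
  After removal, components: {0,1,2,3,4,5,7} {6}
New component count: 2

Answer: 2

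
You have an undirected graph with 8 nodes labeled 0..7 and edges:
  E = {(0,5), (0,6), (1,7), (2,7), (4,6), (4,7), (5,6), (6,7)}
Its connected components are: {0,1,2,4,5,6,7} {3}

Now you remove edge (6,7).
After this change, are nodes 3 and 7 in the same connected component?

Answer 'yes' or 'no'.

Initial components: {0,1,2,4,5,6,7} {3}
Removing edge (6,7): not a bridge — component count unchanged at 2.
New components: {0,1,2,4,5,6,7} {3}
Are 3 and 7 in the same component? no

Answer: no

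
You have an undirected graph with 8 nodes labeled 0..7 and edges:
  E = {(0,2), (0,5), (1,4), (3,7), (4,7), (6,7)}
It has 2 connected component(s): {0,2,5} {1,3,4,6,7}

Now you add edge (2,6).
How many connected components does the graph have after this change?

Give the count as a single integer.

Answer: 1

Derivation:
Initial component count: 2
Add (2,6): merges two components. Count decreases: 2 -> 1.
New component count: 1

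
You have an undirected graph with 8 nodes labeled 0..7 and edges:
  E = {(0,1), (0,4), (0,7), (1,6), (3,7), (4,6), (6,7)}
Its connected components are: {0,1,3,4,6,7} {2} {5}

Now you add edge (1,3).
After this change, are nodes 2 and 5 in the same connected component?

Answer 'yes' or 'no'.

Answer: no

Derivation:
Initial components: {0,1,3,4,6,7} {2} {5}
Adding edge (1,3): both already in same component {0,1,3,4,6,7}. No change.
New components: {0,1,3,4,6,7} {2} {5}
Are 2 and 5 in the same component? no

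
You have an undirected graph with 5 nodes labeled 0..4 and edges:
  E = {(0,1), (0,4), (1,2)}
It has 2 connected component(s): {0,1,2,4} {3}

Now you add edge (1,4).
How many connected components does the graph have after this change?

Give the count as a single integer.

Answer: 2

Derivation:
Initial component count: 2
Add (1,4): endpoints already in same component. Count unchanged: 2.
New component count: 2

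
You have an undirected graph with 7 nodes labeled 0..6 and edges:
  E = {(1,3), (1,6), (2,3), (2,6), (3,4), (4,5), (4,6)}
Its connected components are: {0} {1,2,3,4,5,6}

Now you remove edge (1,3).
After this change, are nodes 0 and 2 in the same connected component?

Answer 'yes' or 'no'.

Answer: no

Derivation:
Initial components: {0} {1,2,3,4,5,6}
Removing edge (1,3): not a bridge — component count unchanged at 2.
New components: {0} {1,2,3,4,5,6}
Are 0 and 2 in the same component? no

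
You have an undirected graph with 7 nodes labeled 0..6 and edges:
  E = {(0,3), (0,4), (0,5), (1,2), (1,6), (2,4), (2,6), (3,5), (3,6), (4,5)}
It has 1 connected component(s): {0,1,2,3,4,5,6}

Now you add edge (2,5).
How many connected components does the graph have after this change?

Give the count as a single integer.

Answer: 1

Derivation:
Initial component count: 1
Add (2,5): endpoints already in same component. Count unchanged: 1.
New component count: 1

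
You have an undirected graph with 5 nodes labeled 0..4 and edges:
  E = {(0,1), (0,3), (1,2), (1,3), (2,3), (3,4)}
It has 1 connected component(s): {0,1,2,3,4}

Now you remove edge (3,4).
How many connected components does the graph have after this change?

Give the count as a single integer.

Initial component count: 1
Remove (3,4): it was a bridge. Count increases: 1 -> 2.
  After removal, components: {0,1,2,3} {4}
New component count: 2

Answer: 2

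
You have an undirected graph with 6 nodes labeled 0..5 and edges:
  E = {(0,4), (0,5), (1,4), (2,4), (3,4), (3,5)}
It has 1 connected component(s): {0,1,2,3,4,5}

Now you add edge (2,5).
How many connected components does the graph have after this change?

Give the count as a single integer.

Initial component count: 1
Add (2,5): endpoints already in same component. Count unchanged: 1.
New component count: 1

Answer: 1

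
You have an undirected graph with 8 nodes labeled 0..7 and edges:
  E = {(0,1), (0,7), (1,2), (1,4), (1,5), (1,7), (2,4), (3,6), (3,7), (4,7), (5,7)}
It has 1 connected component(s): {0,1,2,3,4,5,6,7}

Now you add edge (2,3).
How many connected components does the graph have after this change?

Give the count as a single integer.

Answer: 1

Derivation:
Initial component count: 1
Add (2,3): endpoints already in same component. Count unchanged: 1.
New component count: 1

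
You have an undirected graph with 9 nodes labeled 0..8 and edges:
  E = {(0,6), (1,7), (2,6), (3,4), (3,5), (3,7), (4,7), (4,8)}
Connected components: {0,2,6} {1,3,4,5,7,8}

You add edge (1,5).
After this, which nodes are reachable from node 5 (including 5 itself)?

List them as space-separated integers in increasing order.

Before: nodes reachable from 5: {1,3,4,5,7,8}
Adding (1,5): both endpoints already in same component. Reachability from 5 unchanged.
After: nodes reachable from 5: {1,3,4,5,7,8}

Answer: 1 3 4 5 7 8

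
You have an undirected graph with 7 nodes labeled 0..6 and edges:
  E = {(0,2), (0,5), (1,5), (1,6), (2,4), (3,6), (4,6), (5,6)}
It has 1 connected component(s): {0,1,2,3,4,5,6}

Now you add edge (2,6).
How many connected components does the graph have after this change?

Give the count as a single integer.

Initial component count: 1
Add (2,6): endpoints already in same component. Count unchanged: 1.
New component count: 1

Answer: 1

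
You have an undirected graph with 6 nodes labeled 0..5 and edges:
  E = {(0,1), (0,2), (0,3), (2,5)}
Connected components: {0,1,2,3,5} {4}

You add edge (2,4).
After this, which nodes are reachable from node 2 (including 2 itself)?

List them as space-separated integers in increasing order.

Answer: 0 1 2 3 4 5

Derivation:
Before: nodes reachable from 2: {0,1,2,3,5}
Adding (2,4): merges 2's component with another. Reachability grows.
After: nodes reachable from 2: {0,1,2,3,4,5}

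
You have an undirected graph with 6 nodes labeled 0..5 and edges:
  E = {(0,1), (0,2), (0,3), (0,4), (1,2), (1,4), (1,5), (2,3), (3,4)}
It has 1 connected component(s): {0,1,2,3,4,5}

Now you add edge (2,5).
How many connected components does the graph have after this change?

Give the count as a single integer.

Initial component count: 1
Add (2,5): endpoints already in same component. Count unchanged: 1.
New component count: 1

Answer: 1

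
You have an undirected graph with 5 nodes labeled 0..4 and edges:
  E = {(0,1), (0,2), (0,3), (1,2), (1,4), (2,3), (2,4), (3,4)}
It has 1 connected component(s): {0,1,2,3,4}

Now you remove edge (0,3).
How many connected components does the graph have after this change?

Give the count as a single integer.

Answer: 1

Derivation:
Initial component count: 1
Remove (0,3): not a bridge. Count unchanged: 1.
  After removal, components: {0,1,2,3,4}
New component count: 1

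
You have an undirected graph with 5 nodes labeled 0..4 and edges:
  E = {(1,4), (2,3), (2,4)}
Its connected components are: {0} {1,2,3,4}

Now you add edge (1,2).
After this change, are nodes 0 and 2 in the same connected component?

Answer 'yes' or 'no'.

Answer: no

Derivation:
Initial components: {0} {1,2,3,4}
Adding edge (1,2): both already in same component {1,2,3,4}. No change.
New components: {0} {1,2,3,4}
Are 0 and 2 in the same component? no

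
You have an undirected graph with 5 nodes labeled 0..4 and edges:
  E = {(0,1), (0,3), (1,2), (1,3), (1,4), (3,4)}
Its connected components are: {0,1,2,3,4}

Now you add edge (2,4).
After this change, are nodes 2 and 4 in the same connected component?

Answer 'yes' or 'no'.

Initial components: {0,1,2,3,4}
Adding edge (2,4): both already in same component {0,1,2,3,4}. No change.
New components: {0,1,2,3,4}
Are 2 and 4 in the same component? yes

Answer: yes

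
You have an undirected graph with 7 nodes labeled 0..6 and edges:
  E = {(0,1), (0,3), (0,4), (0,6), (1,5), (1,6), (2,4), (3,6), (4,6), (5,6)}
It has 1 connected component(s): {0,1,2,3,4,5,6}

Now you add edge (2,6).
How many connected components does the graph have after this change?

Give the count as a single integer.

Initial component count: 1
Add (2,6): endpoints already in same component. Count unchanged: 1.
New component count: 1

Answer: 1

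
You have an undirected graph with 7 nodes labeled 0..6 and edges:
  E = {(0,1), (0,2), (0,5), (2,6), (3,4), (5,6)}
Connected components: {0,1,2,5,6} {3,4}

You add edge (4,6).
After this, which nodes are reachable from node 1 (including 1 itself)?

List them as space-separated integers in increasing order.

Answer: 0 1 2 3 4 5 6

Derivation:
Before: nodes reachable from 1: {0,1,2,5,6}
Adding (4,6): merges 1's component with another. Reachability grows.
After: nodes reachable from 1: {0,1,2,3,4,5,6}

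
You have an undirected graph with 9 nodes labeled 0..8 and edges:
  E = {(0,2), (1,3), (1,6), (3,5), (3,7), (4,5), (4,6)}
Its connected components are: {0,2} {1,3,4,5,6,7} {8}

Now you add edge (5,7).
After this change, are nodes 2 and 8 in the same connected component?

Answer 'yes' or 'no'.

Answer: no

Derivation:
Initial components: {0,2} {1,3,4,5,6,7} {8}
Adding edge (5,7): both already in same component {1,3,4,5,6,7}. No change.
New components: {0,2} {1,3,4,5,6,7} {8}
Are 2 and 8 in the same component? no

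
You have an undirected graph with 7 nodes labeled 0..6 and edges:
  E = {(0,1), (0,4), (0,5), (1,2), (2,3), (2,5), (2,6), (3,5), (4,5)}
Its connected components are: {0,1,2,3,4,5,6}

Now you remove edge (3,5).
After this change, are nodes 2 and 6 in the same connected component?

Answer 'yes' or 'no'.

Answer: yes

Derivation:
Initial components: {0,1,2,3,4,5,6}
Removing edge (3,5): not a bridge — component count unchanged at 1.
New components: {0,1,2,3,4,5,6}
Are 2 and 6 in the same component? yes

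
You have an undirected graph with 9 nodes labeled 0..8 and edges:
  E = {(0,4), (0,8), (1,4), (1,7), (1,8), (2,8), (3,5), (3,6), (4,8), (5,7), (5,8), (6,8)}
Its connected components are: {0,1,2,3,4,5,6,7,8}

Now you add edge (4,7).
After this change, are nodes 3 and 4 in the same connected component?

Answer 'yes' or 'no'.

Answer: yes

Derivation:
Initial components: {0,1,2,3,4,5,6,7,8}
Adding edge (4,7): both already in same component {0,1,2,3,4,5,6,7,8}. No change.
New components: {0,1,2,3,4,5,6,7,8}
Are 3 and 4 in the same component? yes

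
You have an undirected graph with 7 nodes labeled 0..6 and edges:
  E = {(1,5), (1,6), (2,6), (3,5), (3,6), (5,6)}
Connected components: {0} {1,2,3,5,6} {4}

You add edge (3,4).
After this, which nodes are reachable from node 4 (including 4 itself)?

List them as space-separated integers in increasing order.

Before: nodes reachable from 4: {4}
Adding (3,4): merges 4's component with another. Reachability grows.
After: nodes reachable from 4: {1,2,3,4,5,6}

Answer: 1 2 3 4 5 6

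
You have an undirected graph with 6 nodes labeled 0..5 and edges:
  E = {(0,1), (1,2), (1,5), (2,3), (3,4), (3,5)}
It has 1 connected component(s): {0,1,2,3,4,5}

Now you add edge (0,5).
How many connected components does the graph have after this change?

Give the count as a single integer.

Answer: 1

Derivation:
Initial component count: 1
Add (0,5): endpoints already in same component. Count unchanged: 1.
New component count: 1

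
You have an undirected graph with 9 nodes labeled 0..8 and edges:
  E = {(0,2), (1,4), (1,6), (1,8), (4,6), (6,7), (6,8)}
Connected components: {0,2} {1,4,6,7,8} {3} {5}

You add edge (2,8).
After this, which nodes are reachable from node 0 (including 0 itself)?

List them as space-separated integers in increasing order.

Answer: 0 1 2 4 6 7 8

Derivation:
Before: nodes reachable from 0: {0,2}
Adding (2,8): merges 0's component with another. Reachability grows.
After: nodes reachable from 0: {0,1,2,4,6,7,8}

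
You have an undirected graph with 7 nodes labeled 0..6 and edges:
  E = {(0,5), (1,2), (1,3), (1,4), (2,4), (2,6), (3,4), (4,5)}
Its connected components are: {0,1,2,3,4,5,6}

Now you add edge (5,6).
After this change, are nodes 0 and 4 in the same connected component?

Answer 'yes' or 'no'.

Initial components: {0,1,2,3,4,5,6}
Adding edge (5,6): both already in same component {0,1,2,3,4,5,6}. No change.
New components: {0,1,2,3,4,5,6}
Are 0 and 4 in the same component? yes

Answer: yes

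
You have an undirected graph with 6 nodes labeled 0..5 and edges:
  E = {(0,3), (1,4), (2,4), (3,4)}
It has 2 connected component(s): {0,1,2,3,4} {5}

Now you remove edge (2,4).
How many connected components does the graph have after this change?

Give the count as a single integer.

Initial component count: 2
Remove (2,4): it was a bridge. Count increases: 2 -> 3.
  After removal, components: {0,1,3,4} {2} {5}
New component count: 3

Answer: 3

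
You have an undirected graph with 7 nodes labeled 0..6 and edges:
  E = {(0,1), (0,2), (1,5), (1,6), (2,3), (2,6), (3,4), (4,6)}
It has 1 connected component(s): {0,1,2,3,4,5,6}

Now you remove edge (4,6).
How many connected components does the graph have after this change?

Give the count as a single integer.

Initial component count: 1
Remove (4,6): not a bridge. Count unchanged: 1.
  After removal, components: {0,1,2,3,4,5,6}
New component count: 1

Answer: 1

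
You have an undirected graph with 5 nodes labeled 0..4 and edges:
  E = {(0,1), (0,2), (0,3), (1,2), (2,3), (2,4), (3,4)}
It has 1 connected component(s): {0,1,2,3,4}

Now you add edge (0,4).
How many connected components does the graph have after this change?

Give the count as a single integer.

Initial component count: 1
Add (0,4): endpoints already in same component. Count unchanged: 1.
New component count: 1

Answer: 1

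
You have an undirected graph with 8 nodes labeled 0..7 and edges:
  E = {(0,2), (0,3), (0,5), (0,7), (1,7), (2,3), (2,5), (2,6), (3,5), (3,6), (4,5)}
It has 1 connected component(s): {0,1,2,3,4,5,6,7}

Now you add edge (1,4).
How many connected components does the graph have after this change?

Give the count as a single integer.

Initial component count: 1
Add (1,4): endpoints already in same component. Count unchanged: 1.
New component count: 1

Answer: 1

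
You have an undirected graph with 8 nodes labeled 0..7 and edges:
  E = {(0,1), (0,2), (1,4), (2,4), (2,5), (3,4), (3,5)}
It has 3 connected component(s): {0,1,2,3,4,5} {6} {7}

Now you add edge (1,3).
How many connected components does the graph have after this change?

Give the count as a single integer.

Answer: 3

Derivation:
Initial component count: 3
Add (1,3): endpoints already in same component. Count unchanged: 3.
New component count: 3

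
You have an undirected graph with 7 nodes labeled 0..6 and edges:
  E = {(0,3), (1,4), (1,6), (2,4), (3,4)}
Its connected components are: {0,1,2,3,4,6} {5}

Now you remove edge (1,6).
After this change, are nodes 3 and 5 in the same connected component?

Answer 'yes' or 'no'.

Answer: no

Derivation:
Initial components: {0,1,2,3,4,6} {5}
Removing edge (1,6): it was a bridge — component count 2 -> 3.
New components: {0,1,2,3,4} {5} {6}
Are 3 and 5 in the same component? no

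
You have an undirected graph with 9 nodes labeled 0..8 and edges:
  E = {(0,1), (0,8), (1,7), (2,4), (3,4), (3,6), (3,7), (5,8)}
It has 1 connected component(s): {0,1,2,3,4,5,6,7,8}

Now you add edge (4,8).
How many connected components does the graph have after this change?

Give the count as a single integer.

Answer: 1

Derivation:
Initial component count: 1
Add (4,8): endpoints already in same component. Count unchanged: 1.
New component count: 1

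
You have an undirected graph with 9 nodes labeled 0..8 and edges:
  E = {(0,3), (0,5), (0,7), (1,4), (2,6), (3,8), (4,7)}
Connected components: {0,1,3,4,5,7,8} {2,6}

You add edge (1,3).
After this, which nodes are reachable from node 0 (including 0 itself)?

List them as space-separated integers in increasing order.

Before: nodes reachable from 0: {0,1,3,4,5,7,8}
Adding (1,3): both endpoints already in same component. Reachability from 0 unchanged.
After: nodes reachable from 0: {0,1,3,4,5,7,8}

Answer: 0 1 3 4 5 7 8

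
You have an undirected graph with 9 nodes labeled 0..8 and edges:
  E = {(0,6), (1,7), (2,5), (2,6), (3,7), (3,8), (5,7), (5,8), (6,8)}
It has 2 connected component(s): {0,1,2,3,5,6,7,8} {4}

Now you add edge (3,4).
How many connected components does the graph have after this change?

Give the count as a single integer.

Initial component count: 2
Add (3,4): merges two components. Count decreases: 2 -> 1.
New component count: 1

Answer: 1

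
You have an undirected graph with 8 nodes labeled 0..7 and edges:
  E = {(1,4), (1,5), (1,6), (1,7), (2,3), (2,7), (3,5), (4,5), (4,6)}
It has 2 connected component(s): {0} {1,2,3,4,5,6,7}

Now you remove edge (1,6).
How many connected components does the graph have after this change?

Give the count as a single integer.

Initial component count: 2
Remove (1,6): not a bridge. Count unchanged: 2.
  After removal, components: {0} {1,2,3,4,5,6,7}
New component count: 2

Answer: 2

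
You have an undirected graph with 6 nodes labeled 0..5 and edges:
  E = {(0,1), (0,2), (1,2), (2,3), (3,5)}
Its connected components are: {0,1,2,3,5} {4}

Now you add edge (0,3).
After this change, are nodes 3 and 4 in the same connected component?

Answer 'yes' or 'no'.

Answer: no

Derivation:
Initial components: {0,1,2,3,5} {4}
Adding edge (0,3): both already in same component {0,1,2,3,5}. No change.
New components: {0,1,2,3,5} {4}
Are 3 and 4 in the same component? no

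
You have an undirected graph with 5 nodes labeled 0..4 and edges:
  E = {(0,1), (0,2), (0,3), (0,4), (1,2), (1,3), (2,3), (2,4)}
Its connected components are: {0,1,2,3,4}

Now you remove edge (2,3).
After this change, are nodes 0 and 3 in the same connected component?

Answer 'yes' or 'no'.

Initial components: {0,1,2,3,4}
Removing edge (2,3): not a bridge — component count unchanged at 1.
New components: {0,1,2,3,4}
Are 0 and 3 in the same component? yes

Answer: yes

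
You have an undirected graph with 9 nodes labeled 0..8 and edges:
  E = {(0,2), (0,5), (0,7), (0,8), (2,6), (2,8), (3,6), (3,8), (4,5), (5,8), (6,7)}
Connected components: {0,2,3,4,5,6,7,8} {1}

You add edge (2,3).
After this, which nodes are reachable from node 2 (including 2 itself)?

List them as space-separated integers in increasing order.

Before: nodes reachable from 2: {0,2,3,4,5,6,7,8}
Adding (2,3): both endpoints already in same component. Reachability from 2 unchanged.
After: nodes reachable from 2: {0,2,3,4,5,6,7,8}

Answer: 0 2 3 4 5 6 7 8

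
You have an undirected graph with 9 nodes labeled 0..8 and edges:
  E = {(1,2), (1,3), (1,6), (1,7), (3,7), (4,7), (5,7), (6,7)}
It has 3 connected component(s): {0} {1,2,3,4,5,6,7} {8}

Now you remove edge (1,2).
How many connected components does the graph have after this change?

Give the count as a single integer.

Initial component count: 3
Remove (1,2): it was a bridge. Count increases: 3 -> 4.
  After removal, components: {0} {1,3,4,5,6,7} {2} {8}
New component count: 4

Answer: 4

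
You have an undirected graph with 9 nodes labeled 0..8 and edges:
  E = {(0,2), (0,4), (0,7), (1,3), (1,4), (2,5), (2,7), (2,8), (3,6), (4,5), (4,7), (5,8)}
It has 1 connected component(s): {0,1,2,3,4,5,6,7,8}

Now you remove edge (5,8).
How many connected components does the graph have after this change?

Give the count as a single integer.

Answer: 1

Derivation:
Initial component count: 1
Remove (5,8): not a bridge. Count unchanged: 1.
  After removal, components: {0,1,2,3,4,5,6,7,8}
New component count: 1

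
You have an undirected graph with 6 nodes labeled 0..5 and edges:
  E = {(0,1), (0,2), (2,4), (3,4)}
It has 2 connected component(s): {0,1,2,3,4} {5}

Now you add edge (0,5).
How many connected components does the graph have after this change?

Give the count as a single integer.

Initial component count: 2
Add (0,5): merges two components. Count decreases: 2 -> 1.
New component count: 1

Answer: 1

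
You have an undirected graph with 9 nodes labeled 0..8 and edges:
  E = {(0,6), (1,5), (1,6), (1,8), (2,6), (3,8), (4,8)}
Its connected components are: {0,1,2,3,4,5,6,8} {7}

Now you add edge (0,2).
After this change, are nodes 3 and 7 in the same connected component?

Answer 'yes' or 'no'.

Answer: no

Derivation:
Initial components: {0,1,2,3,4,5,6,8} {7}
Adding edge (0,2): both already in same component {0,1,2,3,4,5,6,8}. No change.
New components: {0,1,2,3,4,5,6,8} {7}
Are 3 and 7 in the same component? no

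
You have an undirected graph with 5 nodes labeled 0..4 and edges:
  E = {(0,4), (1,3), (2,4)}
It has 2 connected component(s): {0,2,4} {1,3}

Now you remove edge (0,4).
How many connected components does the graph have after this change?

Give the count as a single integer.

Initial component count: 2
Remove (0,4): it was a bridge. Count increases: 2 -> 3.
  After removal, components: {0} {1,3} {2,4}
New component count: 3

Answer: 3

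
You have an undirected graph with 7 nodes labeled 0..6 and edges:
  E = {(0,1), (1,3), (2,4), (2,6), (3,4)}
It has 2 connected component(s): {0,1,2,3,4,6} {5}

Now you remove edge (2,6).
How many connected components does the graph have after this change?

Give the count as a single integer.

Answer: 3

Derivation:
Initial component count: 2
Remove (2,6): it was a bridge. Count increases: 2 -> 3.
  After removal, components: {0,1,2,3,4} {5} {6}
New component count: 3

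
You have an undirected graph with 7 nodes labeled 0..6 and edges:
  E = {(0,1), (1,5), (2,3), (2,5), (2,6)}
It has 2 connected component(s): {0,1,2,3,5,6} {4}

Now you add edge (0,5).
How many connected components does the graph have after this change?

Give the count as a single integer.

Initial component count: 2
Add (0,5): endpoints already in same component. Count unchanged: 2.
New component count: 2

Answer: 2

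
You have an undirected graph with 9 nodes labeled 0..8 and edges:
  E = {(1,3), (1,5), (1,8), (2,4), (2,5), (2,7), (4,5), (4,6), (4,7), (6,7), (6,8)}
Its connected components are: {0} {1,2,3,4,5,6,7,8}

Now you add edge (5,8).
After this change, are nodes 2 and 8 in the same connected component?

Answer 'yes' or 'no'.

Answer: yes

Derivation:
Initial components: {0} {1,2,3,4,5,6,7,8}
Adding edge (5,8): both already in same component {1,2,3,4,5,6,7,8}. No change.
New components: {0} {1,2,3,4,5,6,7,8}
Are 2 and 8 in the same component? yes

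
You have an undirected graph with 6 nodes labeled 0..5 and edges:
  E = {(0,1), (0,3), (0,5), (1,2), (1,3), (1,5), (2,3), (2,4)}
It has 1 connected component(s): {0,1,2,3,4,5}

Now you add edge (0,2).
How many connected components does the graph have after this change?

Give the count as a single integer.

Answer: 1

Derivation:
Initial component count: 1
Add (0,2): endpoints already in same component. Count unchanged: 1.
New component count: 1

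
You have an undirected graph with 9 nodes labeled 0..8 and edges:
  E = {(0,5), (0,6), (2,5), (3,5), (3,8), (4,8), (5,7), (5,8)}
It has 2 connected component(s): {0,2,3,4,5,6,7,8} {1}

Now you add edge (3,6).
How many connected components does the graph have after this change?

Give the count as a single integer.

Initial component count: 2
Add (3,6): endpoints already in same component. Count unchanged: 2.
New component count: 2

Answer: 2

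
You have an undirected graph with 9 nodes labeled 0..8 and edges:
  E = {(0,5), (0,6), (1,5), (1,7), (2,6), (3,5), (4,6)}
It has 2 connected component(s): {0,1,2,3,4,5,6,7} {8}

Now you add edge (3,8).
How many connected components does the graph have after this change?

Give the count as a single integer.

Answer: 1

Derivation:
Initial component count: 2
Add (3,8): merges two components. Count decreases: 2 -> 1.
New component count: 1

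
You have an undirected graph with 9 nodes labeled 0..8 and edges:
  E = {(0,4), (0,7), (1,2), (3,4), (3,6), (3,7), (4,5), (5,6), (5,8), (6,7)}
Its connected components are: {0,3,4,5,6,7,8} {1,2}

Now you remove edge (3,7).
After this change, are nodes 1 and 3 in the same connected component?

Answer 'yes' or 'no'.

Initial components: {0,3,4,5,6,7,8} {1,2}
Removing edge (3,7): not a bridge — component count unchanged at 2.
New components: {0,3,4,5,6,7,8} {1,2}
Are 1 and 3 in the same component? no

Answer: no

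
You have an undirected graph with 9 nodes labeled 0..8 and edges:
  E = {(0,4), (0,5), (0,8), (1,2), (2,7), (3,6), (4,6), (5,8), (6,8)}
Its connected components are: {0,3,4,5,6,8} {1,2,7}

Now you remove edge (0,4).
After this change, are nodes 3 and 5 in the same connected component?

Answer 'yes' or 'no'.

Initial components: {0,3,4,5,6,8} {1,2,7}
Removing edge (0,4): not a bridge — component count unchanged at 2.
New components: {0,3,4,5,6,8} {1,2,7}
Are 3 and 5 in the same component? yes

Answer: yes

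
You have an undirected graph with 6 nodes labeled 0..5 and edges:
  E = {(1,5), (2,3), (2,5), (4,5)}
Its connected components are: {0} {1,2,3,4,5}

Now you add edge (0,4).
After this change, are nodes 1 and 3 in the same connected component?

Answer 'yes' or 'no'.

Answer: yes

Derivation:
Initial components: {0} {1,2,3,4,5}
Adding edge (0,4): merges {0} and {1,2,3,4,5}.
New components: {0,1,2,3,4,5}
Are 1 and 3 in the same component? yes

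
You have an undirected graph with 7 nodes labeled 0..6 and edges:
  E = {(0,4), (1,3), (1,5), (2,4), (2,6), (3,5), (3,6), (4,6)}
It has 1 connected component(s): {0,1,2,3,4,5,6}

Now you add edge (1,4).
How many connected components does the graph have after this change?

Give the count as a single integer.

Initial component count: 1
Add (1,4): endpoints already in same component. Count unchanged: 1.
New component count: 1

Answer: 1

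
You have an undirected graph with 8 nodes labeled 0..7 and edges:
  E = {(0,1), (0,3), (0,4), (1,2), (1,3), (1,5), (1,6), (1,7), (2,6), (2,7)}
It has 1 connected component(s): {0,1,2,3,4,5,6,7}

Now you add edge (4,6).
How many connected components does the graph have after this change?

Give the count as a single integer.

Answer: 1

Derivation:
Initial component count: 1
Add (4,6): endpoints already in same component. Count unchanged: 1.
New component count: 1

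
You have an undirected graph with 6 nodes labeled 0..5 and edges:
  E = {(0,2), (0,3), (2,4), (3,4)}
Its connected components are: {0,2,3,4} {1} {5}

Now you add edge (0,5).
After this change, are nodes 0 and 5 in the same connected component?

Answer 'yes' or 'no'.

Initial components: {0,2,3,4} {1} {5}
Adding edge (0,5): merges {0,2,3,4} and {5}.
New components: {0,2,3,4,5} {1}
Are 0 and 5 in the same component? yes

Answer: yes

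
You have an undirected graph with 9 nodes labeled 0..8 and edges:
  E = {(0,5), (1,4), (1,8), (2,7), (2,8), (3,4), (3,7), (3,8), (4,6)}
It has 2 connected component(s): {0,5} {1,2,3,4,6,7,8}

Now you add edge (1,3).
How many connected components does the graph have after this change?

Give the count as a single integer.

Answer: 2

Derivation:
Initial component count: 2
Add (1,3): endpoints already in same component. Count unchanged: 2.
New component count: 2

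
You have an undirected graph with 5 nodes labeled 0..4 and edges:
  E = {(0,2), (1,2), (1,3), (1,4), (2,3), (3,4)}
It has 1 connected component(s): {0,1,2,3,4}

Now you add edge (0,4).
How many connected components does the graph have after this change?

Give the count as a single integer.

Answer: 1

Derivation:
Initial component count: 1
Add (0,4): endpoints already in same component. Count unchanged: 1.
New component count: 1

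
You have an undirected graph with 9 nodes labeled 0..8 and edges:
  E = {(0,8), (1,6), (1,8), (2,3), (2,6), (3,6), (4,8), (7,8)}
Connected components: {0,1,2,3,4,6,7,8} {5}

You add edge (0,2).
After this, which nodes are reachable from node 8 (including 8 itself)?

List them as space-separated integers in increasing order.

Before: nodes reachable from 8: {0,1,2,3,4,6,7,8}
Adding (0,2): both endpoints already in same component. Reachability from 8 unchanged.
After: nodes reachable from 8: {0,1,2,3,4,6,7,8}

Answer: 0 1 2 3 4 6 7 8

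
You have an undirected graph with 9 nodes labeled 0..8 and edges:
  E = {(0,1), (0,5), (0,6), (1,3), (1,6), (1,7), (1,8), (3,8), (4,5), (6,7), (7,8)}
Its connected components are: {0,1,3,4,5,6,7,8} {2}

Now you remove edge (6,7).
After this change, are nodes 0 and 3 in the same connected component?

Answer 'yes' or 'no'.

Initial components: {0,1,3,4,5,6,7,8} {2}
Removing edge (6,7): not a bridge — component count unchanged at 2.
New components: {0,1,3,4,5,6,7,8} {2}
Are 0 and 3 in the same component? yes

Answer: yes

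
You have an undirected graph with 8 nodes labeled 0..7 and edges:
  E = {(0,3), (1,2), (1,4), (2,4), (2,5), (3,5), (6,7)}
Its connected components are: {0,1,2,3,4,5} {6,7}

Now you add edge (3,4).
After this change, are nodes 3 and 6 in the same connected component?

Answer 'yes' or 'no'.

Answer: no

Derivation:
Initial components: {0,1,2,3,4,5} {6,7}
Adding edge (3,4): both already in same component {0,1,2,3,4,5}. No change.
New components: {0,1,2,3,4,5} {6,7}
Are 3 and 6 in the same component? no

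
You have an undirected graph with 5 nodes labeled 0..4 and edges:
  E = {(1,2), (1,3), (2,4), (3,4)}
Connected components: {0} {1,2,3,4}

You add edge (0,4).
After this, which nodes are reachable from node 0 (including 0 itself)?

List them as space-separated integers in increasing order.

Answer: 0 1 2 3 4

Derivation:
Before: nodes reachable from 0: {0}
Adding (0,4): merges 0's component with another. Reachability grows.
After: nodes reachable from 0: {0,1,2,3,4}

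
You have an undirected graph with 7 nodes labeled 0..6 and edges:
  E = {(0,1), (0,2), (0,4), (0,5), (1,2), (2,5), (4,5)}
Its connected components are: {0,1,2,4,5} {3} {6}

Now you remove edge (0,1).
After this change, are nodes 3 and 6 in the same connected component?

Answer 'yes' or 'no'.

Initial components: {0,1,2,4,5} {3} {6}
Removing edge (0,1): not a bridge — component count unchanged at 3.
New components: {0,1,2,4,5} {3} {6}
Are 3 and 6 in the same component? no

Answer: no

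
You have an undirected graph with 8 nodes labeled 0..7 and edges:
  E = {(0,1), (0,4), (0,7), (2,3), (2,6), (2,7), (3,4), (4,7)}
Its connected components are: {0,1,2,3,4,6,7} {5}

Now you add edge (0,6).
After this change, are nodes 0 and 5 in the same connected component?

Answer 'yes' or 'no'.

Answer: no

Derivation:
Initial components: {0,1,2,3,4,6,7} {5}
Adding edge (0,6): both already in same component {0,1,2,3,4,6,7}. No change.
New components: {0,1,2,3,4,6,7} {5}
Are 0 and 5 in the same component? no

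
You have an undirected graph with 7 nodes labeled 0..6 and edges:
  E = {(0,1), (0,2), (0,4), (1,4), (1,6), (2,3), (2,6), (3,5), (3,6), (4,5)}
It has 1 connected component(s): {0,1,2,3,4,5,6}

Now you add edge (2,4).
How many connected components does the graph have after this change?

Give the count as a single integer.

Answer: 1

Derivation:
Initial component count: 1
Add (2,4): endpoints already in same component. Count unchanged: 1.
New component count: 1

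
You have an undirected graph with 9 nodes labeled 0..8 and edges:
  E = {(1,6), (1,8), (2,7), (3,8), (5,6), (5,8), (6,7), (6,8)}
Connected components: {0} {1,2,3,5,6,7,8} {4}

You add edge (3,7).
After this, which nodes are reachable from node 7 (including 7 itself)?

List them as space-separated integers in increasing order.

Answer: 1 2 3 5 6 7 8

Derivation:
Before: nodes reachable from 7: {1,2,3,5,6,7,8}
Adding (3,7): both endpoints already in same component. Reachability from 7 unchanged.
After: nodes reachable from 7: {1,2,3,5,6,7,8}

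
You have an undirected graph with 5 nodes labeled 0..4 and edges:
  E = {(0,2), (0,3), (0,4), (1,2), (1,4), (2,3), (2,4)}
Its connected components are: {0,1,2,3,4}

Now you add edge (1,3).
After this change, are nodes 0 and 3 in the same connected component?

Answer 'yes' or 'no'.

Initial components: {0,1,2,3,4}
Adding edge (1,3): both already in same component {0,1,2,3,4}. No change.
New components: {0,1,2,3,4}
Are 0 and 3 in the same component? yes

Answer: yes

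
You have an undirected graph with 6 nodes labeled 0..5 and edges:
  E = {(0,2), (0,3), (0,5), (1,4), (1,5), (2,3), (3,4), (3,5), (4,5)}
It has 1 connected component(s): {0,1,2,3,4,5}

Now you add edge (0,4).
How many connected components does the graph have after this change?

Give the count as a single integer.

Answer: 1

Derivation:
Initial component count: 1
Add (0,4): endpoints already in same component. Count unchanged: 1.
New component count: 1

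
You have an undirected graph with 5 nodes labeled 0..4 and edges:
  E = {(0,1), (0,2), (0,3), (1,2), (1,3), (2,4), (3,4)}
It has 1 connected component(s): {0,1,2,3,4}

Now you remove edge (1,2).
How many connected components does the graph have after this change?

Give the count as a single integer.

Initial component count: 1
Remove (1,2): not a bridge. Count unchanged: 1.
  After removal, components: {0,1,2,3,4}
New component count: 1

Answer: 1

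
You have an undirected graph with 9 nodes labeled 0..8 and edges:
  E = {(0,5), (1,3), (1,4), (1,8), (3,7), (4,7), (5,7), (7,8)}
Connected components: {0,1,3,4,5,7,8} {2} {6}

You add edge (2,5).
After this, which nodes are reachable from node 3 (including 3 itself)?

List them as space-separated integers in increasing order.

Answer: 0 1 2 3 4 5 7 8

Derivation:
Before: nodes reachable from 3: {0,1,3,4,5,7,8}
Adding (2,5): merges 3's component with another. Reachability grows.
After: nodes reachable from 3: {0,1,2,3,4,5,7,8}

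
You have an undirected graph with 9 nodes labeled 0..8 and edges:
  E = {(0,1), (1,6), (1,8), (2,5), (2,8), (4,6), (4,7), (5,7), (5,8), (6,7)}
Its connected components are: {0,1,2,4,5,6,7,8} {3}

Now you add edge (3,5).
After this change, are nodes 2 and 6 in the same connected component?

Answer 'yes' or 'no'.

Initial components: {0,1,2,4,5,6,7,8} {3}
Adding edge (3,5): merges {3} and {0,1,2,4,5,6,7,8}.
New components: {0,1,2,3,4,5,6,7,8}
Are 2 and 6 in the same component? yes

Answer: yes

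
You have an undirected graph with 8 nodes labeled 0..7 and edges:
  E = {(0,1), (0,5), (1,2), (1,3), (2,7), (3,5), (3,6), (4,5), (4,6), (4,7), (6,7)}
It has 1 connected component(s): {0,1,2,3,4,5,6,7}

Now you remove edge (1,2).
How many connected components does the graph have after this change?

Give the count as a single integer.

Initial component count: 1
Remove (1,2): not a bridge. Count unchanged: 1.
  After removal, components: {0,1,2,3,4,5,6,7}
New component count: 1

Answer: 1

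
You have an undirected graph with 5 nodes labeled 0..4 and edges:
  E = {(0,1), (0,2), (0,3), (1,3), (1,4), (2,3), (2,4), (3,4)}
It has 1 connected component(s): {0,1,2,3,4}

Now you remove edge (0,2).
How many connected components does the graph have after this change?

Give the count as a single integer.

Initial component count: 1
Remove (0,2): not a bridge. Count unchanged: 1.
  After removal, components: {0,1,2,3,4}
New component count: 1

Answer: 1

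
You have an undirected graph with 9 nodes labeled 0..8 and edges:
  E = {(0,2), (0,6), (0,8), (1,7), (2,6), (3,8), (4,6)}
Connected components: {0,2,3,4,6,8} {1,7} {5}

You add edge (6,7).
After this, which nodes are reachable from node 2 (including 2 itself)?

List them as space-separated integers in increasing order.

Answer: 0 1 2 3 4 6 7 8

Derivation:
Before: nodes reachable from 2: {0,2,3,4,6,8}
Adding (6,7): merges 2's component with another. Reachability grows.
After: nodes reachable from 2: {0,1,2,3,4,6,7,8}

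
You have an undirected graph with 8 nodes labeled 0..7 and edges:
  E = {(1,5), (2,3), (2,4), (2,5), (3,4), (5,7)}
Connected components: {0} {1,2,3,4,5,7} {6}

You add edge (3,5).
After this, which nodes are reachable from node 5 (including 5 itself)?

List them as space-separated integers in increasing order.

Answer: 1 2 3 4 5 7

Derivation:
Before: nodes reachable from 5: {1,2,3,4,5,7}
Adding (3,5): both endpoints already in same component. Reachability from 5 unchanged.
After: nodes reachable from 5: {1,2,3,4,5,7}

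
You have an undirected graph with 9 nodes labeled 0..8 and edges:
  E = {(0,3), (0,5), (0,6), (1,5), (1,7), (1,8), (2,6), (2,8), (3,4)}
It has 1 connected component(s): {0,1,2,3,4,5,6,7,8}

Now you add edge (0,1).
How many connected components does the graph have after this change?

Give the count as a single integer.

Answer: 1

Derivation:
Initial component count: 1
Add (0,1): endpoints already in same component. Count unchanged: 1.
New component count: 1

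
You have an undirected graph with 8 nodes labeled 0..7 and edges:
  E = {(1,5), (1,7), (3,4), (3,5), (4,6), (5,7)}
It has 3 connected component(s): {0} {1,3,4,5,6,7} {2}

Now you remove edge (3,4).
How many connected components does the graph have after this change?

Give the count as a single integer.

Initial component count: 3
Remove (3,4): it was a bridge. Count increases: 3 -> 4.
  After removal, components: {0} {1,3,5,7} {2} {4,6}
New component count: 4

Answer: 4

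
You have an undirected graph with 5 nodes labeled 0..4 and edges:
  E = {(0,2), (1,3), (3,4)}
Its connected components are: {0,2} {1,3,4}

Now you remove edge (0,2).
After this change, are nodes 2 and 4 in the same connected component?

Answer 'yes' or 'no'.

Answer: no

Derivation:
Initial components: {0,2} {1,3,4}
Removing edge (0,2): it was a bridge — component count 2 -> 3.
New components: {0} {1,3,4} {2}
Are 2 and 4 in the same component? no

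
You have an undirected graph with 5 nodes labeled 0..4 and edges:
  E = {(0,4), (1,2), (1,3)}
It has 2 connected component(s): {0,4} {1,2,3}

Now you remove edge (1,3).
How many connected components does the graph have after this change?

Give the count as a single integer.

Answer: 3

Derivation:
Initial component count: 2
Remove (1,3): it was a bridge. Count increases: 2 -> 3.
  After removal, components: {0,4} {1,2} {3}
New component count: 3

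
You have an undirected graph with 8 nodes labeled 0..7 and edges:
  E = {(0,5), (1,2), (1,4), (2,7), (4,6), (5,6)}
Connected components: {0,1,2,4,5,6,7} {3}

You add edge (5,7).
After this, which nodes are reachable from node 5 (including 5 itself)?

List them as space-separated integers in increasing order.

Answer: 0 1 2 4 5 6 7

Derivation:
Before: nodes reachable from 5: {0,1,2,4,5,6,7}
Adding (5,7): both endpoints already in same component. Reachability from 5 unchanged.
After: nodes reachable from 5: {0,1,2,4,5,6,7}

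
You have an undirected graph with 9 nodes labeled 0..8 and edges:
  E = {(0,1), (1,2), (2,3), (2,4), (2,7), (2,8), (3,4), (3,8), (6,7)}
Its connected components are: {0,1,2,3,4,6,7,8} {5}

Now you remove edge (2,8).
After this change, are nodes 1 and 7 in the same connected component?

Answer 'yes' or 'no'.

Initial components: {0,1,2,3,4,6,7,8} {5}
Removing edge (2,8): not a bridge — component count unchanged at 2.
New components: {0,1,2,3,4,6,7,8} {5}
Are 1 and 7 in the same component? yes

Answer: yes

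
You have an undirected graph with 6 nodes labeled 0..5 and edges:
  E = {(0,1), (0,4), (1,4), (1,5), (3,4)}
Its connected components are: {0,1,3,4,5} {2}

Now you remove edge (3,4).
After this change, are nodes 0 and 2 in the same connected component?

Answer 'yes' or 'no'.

Answer: no

Derivation:
Initial components: {0,1,3,4,5} {2}
Removing edge (3,4): it was a bridge — component count 2 -> 3.
New components: {0,1,4,5} {2} {3}
Are 0 and 2 in the same component? no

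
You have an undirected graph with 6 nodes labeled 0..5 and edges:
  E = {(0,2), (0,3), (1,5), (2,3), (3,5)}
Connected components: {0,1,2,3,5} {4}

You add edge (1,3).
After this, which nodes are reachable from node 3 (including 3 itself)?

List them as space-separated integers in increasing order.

Before: nodes reachable from 3: {0,1,2,3,5}
Adding (1,3): both endpoints already in same component. Reachability from 3 unchanged.
After: nodes reachable from 3: {0,1,2,3,5}

Answer: 0 1 2 3 5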